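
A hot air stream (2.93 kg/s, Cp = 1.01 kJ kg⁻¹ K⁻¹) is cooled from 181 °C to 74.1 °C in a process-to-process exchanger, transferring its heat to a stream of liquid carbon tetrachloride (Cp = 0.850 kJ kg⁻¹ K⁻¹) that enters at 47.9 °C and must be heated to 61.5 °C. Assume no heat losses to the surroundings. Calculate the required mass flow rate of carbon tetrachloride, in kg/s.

Heat released by hot stream: Q = 2.93 × 1.01 × (181 − 74.1) = 316.35 kJ/s
Energy balance on cold side (adiabatic exchanger): Q = ṁ_c·Cp_c·(T_c,out − T_c,in)
ṁ_c = 316.35 / [0.850 × (61.5 − 47.9)] = 27.366 kg/s

ṁ_c = 27.4 kg/s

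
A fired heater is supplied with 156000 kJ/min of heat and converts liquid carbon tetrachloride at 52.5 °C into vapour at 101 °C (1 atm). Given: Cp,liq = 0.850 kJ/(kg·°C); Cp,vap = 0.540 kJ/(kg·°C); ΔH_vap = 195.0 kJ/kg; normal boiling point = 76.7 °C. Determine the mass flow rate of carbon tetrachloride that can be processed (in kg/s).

Δh = 0.850×(76.7−52.5) + 195.0 + 0.540×(101−76.7) = 228.69 kJ/kg
Q = 156000 kJ/min = 2600 kJ/s = 2600 kJ/s
ṁ = Q/Δh = 2600 / 228.69 = 11.369 kg/s

ṁ = 11.4 kg/s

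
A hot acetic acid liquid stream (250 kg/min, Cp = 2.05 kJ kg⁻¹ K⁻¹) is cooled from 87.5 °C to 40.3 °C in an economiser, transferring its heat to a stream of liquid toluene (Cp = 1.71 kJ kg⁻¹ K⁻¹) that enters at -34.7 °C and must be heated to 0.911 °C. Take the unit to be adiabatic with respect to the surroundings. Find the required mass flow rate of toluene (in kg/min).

ṁ_c = 397 kg/min

Heat released by hot stream: Q = 250 × 2.05 × (87.5 − 40.3) = 24190 kJ/min
Energy balance on cold side (adiabatic exchanger): Q = ṁ_c·Cp_c·(T_c,out − T_c,in)
ṁ_c = 24190 / [1.71 × (0.911 − -34.7)] = 397.24 kg/min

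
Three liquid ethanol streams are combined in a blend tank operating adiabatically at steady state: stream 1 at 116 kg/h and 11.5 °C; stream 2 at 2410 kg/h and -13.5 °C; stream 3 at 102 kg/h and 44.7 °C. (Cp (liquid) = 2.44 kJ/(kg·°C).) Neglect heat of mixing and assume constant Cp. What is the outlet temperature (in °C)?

T_out = -10.1 °C

No heat crosses the boundary, so H_out = H_in.
T_out = Σ ṁᵢCp,ᵢTᵢ / Σ ṁᵢCp,ᵢ
      = -65006 / 6412.3 = -10.138 °C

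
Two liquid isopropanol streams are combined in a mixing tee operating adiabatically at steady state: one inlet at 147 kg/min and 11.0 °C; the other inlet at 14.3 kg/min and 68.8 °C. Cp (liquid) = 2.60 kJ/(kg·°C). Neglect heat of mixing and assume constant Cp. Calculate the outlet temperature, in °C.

T_out = 16.1 °C

Energy balance with Q = 0: Σ ṁᵢCp,ᵢ(T_out − Tᵢ) = 0
Σ ṁᵢCp,ᵢTᵢ = 147×2.60×11.0 + 14.3×2.60×68.8 = 6762.2
Σ ṁᵢCp,ᵢ = 147×2.60 + 14.3×2.60 = 419.38
T_out = 6762.2 / 419.38 = 16.124 °C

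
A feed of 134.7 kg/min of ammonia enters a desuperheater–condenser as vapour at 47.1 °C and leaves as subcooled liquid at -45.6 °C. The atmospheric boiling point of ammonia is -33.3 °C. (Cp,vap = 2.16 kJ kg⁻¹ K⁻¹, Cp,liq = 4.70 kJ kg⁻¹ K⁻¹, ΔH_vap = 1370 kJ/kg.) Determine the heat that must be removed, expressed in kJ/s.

vapour 47.1→-33.3 °C: -173.66 kJ/kg
condensation at -33.3 °C: -1370 kJ/kg
liquid -33.3→-45.6 °C: -57.81 kJ/kg
Δh = -173.66 + -1370 + -57.81 = -1601.5 kJ/kg
Q = ṁ·Δh = 134.7 kg/min × -1601.5 kJ/kg = -215720 kJ/min
|Q| = 3595.3 kW

Q_c = 3600 kJ/s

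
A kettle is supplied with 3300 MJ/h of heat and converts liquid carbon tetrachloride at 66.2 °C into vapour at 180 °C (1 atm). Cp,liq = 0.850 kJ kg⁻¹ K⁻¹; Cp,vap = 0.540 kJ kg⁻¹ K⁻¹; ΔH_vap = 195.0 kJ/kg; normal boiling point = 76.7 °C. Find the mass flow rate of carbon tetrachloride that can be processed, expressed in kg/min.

Δh = 0.850×(76.7−66.2) + 195.0 + 0.540×(180−76.7) = 259.71 kJ/kg
Q = 3300 MJ/h = 916.67 kJ/s = 55000 kJ/min
ṁ = Q/Δh = 55000 / 259.71 = 211.78 kg/min

ṁ = 212 kg/min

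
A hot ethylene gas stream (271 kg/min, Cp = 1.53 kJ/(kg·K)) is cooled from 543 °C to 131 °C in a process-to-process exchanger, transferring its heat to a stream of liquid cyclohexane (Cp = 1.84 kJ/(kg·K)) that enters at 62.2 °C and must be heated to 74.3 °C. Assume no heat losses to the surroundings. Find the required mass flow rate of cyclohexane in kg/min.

ṁ_c = 7670 kg/min

Heat released by hot stream: Q = 271 × 1.53 × (543 − 131) = 170830 kJ/min
Energy balance on cold side (adiabatic exchanger): Q = ṁ_c·Cp_c·(T_c,out − T_c,in)
ṁ_c = 170830 / [1.84 × (74.3 − 62.2)] = 7672.8 kg/min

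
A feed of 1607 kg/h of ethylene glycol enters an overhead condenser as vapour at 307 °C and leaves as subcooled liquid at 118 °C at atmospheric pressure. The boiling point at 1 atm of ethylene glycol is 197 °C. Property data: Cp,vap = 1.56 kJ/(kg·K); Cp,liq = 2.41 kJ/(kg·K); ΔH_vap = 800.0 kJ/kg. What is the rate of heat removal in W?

Q_c = 519000 W

vapour 307→197 °C: -171.6 kJ/kg
condensation at 197 °C: -800 kJ/kg
liquid 197→118 °C: -190.39 kJ/kg
Δh = -171.6 + -800 + -190.39 = -1162 kJ/kg
Q = ṁ·Δh = 1607 kg/h × -1162 kJ/kg = -1.8673e+06 kJ/h
|Q| = 518.7 kW = 518700 W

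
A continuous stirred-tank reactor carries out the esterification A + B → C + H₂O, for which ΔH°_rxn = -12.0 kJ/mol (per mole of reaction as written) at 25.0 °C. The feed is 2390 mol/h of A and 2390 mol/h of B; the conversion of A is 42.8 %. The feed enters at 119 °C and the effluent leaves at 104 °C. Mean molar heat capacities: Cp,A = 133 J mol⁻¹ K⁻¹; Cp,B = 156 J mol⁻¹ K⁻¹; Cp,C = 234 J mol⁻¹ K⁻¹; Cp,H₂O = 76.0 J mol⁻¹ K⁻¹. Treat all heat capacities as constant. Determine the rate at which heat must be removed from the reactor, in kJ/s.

Q_out = 5.82 kJ/s

Extent of reaction ξ = 0.428 × 2390 = 1022.9 mol/h
Reaction term: ξ·ΔH°_rxn = 1022.9 × -12.0 = -12275 kJ/h
Sensible, feed 119→25 °C: -64927 kJ/h
Outlet flows (mol/h): A 1367.1, B 1367.1, C 1022.9, H₂O 1022.9
Sensible, products 25→104 °C: 56263 kJ/h
Q = ΔH = -20939 kJ/h = -5.8163 kW
Heat removed = 5.8163 kJ/s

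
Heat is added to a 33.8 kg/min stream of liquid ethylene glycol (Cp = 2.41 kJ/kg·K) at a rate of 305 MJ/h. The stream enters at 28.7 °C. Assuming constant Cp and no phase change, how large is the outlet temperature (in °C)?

Q = 305 MJ/h = 5083.3 kJ/min
ΔT = Q/(ṁ·Cp) = 5083.3/(33.8×2.41) = 62.404 K
T_out = 28.7 + 62.404 = 91.104 °C

T_out = 91.1 °C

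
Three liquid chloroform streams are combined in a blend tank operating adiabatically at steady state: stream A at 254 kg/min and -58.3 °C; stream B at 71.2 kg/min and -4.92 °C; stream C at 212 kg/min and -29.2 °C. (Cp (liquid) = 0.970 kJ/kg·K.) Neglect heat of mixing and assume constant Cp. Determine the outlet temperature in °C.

Energy balance with Q = 0: Σ ṁᵢCp,ᵢ(T_out − Tᵢ) = 0
Σ ṁᵢCp,ᵢTᵢ = 254×0.970×-58.3 + 71.2×0.970×-4.92 + 212×0.970×-29.2 = -20708
Σ ṁᵢCp,ᵢ = 254×0.970 + 71.2×0.970 + 212×0.970 = 521.08
T_out = -20708 / 521.08 = -39.741 °C

T_out = -39.7 °C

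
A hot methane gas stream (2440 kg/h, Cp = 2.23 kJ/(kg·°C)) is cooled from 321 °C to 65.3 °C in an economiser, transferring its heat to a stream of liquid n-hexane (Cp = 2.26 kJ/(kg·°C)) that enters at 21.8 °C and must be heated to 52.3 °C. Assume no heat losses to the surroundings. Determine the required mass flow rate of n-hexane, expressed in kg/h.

Heat released by hot stream: Q = 2440 × 2.23 × (321 − 65.3) = 1.3913e+06 kJ/h
Energy balance on cold side (adiabatic exchanger): Q = ṁ_c·Cp_c·(T_c,out − T_c,in)
ṁ_c = 1.3913e+06 / [2.26 × (52.3 − 21.8)] = 20184 kg/h

ṁ_c = 20200 kg/h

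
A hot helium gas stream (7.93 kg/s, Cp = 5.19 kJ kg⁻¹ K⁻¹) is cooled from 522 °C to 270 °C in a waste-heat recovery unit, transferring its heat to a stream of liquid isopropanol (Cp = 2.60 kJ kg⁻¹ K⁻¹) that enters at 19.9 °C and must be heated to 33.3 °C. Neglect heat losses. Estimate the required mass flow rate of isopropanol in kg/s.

Heat released by hot stream: Q = 7.93 × 5.19 × (522 − 270) = 10371 kJ/s
Energy balance on cold side (adiabatic exchanger): Q = ṁ_c·Cp_c·(T_c,out − T_c,in)
ṁ_c = 10371 / [2.60 × (33.3 − 19.9)] = 297.69 kg/s

ṁ_c = 298 kg/s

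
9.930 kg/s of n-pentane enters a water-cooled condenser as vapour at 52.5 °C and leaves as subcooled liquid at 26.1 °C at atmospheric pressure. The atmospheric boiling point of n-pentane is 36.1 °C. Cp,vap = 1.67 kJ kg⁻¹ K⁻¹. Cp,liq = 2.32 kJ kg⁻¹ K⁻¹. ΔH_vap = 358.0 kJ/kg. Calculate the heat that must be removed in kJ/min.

vapour 52.5→36.1 °C: -27.388 kJ/kg
condensation at 36.1 °C: -358 kJ/kg
liquid 36.1→26.1 °C: -23.2 kJ/kg
Δh = -27.388 + -358 + -23.2 = -408.59 kJ/kg
Q = ṁ·Δh = 9.930 kg/s × -408.59 kJ/kg = -4057.3 kJ/s
|Q| = 4057.3 kW = 243440 kJ/min

Q_c = 243000 kJ/min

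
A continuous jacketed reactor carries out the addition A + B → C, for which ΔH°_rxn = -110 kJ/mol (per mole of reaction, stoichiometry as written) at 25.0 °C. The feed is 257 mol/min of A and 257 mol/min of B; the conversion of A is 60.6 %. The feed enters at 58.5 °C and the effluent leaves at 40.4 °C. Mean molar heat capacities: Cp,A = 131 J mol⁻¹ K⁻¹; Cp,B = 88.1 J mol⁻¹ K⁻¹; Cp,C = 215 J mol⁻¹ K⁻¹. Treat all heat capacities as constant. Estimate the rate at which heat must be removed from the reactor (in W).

Extent of reaction ξ = 0.606 × 257 = 155.74 mol/min
Reaction term: ξ·ΔH°_rxn = 155.74 × -110 = -17132 kJ/min
Sensible, feed 58.5→25 °C: -1886.3 kJ/min
Outlet flows (mol/min): A 101.26, B 101.26, C 155.74
Sensible, products 25→40.4 °C: 857.32 kJ/min
Q = ΔH = -18161 kJ/min = -302.68 kW
Heat removed = 302680 W

Q_out = 303000 W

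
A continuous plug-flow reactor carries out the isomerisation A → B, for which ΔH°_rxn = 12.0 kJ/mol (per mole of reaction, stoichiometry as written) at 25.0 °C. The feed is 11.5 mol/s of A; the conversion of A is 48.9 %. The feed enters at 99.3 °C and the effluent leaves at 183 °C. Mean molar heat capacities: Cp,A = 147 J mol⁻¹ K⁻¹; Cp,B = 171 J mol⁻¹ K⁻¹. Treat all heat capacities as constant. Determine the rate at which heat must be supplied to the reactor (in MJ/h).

Extent of reaction ξ = 0.489 × 11.5 = 5.6235 mol/s
Reaction term: ξ·ΔH°_rxn = 5.6235 × 12.0 = 67.482 kJ/s
Sensible, feed 99.3→25 °C: -125.6 kJ/s
Outlet flows (mol/s): A 5.8765, B 5.6235
Sensible, products 25→183 °C: 288.42 kJ/s
Q = ΔH = 230.3 kJ/s = 230.3 kW
Heat supplied = 829.08 MJ/h

Q_in = 829 MJ/h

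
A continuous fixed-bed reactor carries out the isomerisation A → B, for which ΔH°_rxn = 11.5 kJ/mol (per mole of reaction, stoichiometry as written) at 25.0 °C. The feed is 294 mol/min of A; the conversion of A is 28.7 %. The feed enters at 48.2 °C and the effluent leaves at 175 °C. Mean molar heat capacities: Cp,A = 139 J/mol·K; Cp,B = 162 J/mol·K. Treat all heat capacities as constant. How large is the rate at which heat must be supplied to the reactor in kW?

Extent of reaction ξ = 0.287 × 294 = 84.378 mol/min
Reaction term: ξ·ΔH°_rxn = 84.378 × 11.5 = 970.35 kJ/min
Sensible, feed 48.2→25 °C: -948.09 kJ/min
Outlet flows (mol/min): A 209.62, B 84.378
Sensible, products 25→175 °C: 6421 kJ/min
Q = ΔH = 6443.3 kJ/min = 107.39 kW
Heat supplied = 107.39 kW

Q_in = 107 kW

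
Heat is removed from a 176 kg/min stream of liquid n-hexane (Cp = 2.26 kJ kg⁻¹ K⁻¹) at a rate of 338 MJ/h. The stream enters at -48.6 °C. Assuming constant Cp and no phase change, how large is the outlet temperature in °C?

T_out = -62.8 °C

Q = 338 MJ/h = 5633.3 kJ/min
ΔT = Q/(ṁ·Cp) = 5633.3/(176×2.26) = 14.163 K
T_out = -48.6 − 14.163 = -62.763 °C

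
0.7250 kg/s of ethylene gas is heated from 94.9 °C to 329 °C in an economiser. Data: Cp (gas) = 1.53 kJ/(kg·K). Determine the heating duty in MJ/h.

Q = ṁ·Cp·ΔT = 0.7250 × 1.53 × (329 − 94.9) = 259.68 kJ/s
Heating duty = 934.83 MJ/h

Q = 935 MJ/h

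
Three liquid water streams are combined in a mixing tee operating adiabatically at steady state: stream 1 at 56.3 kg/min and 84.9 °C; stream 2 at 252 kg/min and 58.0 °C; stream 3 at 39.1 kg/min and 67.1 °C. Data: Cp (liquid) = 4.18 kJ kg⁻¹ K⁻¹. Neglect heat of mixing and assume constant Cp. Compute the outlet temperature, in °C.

T_out = 63.4 °C

Adiabatic, steady state ⇒ Σ ṁᵢCp,ᵢ(T_out − Tᵢ) = 0
Σ ṁᵢCp,ᵢTᵢ = 56.3×4.18×84.9 + 252×4.18×58.0 + 39.1×4.18×67.1 = 92041
Σ ṁᵢCp,ᵢ = 56.3×4.18 + 252×4.18 + 39.1×4.18 = 1452.1
T_out = 92041 / 1452.1 = 63.384 °C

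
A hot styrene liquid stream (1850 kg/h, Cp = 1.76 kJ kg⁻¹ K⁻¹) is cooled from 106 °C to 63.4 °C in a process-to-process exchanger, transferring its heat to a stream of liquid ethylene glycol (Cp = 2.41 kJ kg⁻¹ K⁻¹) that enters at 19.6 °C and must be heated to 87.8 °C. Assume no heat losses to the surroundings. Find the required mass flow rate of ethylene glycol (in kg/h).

ṁ_c = 844 kg/h

Heat released by hot stream: Q = 1850 × 1.76 × (106 − 63.4) = 138710 kJ/h
Energy balance on cold side (adiabatic exchanger): Q = ṁ_c·Cp_c·(T_c,out − T_c,in)
ṁ_c = 138710 / [2.41 × (87.8 − 19.6)] = 843.9 kg/h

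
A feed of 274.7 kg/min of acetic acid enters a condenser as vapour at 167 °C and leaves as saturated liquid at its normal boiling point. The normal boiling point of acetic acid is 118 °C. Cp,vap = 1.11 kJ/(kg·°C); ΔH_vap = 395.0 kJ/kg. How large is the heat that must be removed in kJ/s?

vapour 167→118 °C: -54.39 kJ/kg
condensation at 118 °C: -395 kJ/kg
Δh = -54.39 + -395 = -449.39 kJ/kg
Q = ṁ·Δh = 274.7 kg/min × -449.39 kJ/kg = -123450 kJ/min
|Q| = 2057.5 kW

Q_c = 2060 kJ/s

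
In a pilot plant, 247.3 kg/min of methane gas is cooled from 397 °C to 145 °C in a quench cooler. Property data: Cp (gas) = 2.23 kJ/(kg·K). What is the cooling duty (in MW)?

Q = ṁ·Cp·ΔT = 247.3 × 2.23 × (145 − 397) = -138970 kJ/min
Converting: 138970 / 60 s = 2316.2 kW
Cooling duty = 2.3162 MW

Q_c = 2.32 MW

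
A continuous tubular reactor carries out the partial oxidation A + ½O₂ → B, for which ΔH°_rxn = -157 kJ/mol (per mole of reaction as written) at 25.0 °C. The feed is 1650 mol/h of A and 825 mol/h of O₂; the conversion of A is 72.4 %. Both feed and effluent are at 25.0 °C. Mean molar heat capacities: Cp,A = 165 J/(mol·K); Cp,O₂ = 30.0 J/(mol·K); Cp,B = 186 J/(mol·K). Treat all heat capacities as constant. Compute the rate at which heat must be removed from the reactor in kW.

Extent of reaction ξ = 0.724 × 1650 = 1194.6 mol/h
Reaction term: ξ·ΔH°_rxn = 1194.6 × -157 = -187550 kJ/h
Q = ΔH = -187550 kJ/h = -52.098 kW
Heat removed = 52.098 kW

Q_out = 52.1 kW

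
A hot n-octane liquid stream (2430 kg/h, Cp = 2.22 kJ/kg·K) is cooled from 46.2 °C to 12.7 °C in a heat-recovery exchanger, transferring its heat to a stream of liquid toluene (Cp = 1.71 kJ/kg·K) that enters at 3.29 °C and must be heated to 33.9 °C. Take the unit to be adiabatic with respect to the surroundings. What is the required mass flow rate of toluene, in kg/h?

ṁ_c = 3450 kg/h

Heat released by hot stream: Q = 2430 × 2.22 × (46.2 − 12.7) = 180720 kJ/h
Energy balance on cold side (adiabatic exchanger): Q = ṁ_c·Cp_c·(T_c,out − T_c,in)
ṁ_c = 180720 / [1.71 × (33.9 − 3.29)] = 3452.6 kg/h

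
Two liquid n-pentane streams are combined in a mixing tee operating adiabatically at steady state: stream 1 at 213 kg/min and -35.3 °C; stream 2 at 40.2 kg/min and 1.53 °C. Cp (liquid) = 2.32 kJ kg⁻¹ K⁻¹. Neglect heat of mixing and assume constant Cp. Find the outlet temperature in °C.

Energy balance with Q = 0: Σ ṁᵢCp,ᵢ(T_out − Tᵢ) = 0
Σ ṁᵢCp,ᵢTᵢ = 213×2.32×-35.3 + 40.2×2.32×1.53 = -17301
Σ ṁᵢCp,ᵢ = 213×2.32 + 40.2×2.32 = 587.42
T_out = -17301 / 587.42 = -29.453 °C

T_out = -29.5 °C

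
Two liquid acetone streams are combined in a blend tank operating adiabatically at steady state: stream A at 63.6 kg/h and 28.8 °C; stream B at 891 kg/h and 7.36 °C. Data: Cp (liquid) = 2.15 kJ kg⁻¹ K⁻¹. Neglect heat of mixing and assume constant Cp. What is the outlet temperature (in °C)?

T_out = 8.79 °C

Energy balance with Q = 0: Σ ṁᵢCp,ᵢ(T_out − Tᵢ) = 0
Σ ṁᵢCp,ᵢTᵢ = 63.6×2.15×28.8 + 891×2.15×7.36 = 18037
Σ ṁᵢCp,ᵢ = 63.6×2.15 + 891×2.15 = 2052.4
T_out = 18037 / 2052.4 = 8.7884 °C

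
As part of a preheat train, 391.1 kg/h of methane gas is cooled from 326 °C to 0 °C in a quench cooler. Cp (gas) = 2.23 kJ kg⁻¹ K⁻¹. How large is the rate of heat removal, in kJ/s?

Q_c = 79.0 kJ/s

Q = ṁ·Cp·ΔT = 391.1 × 2.23 × (0 − 326) = -284320 kJ/h
Converting: 284320 / 3600 s = 78.978 kW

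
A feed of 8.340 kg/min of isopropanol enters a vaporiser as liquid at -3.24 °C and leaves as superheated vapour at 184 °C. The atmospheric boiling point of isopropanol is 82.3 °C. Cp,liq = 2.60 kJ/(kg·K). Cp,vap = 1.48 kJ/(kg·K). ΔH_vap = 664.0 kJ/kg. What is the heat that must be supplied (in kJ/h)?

Q = 519000 kJ/h

liquid -3.24→82.3 °C: 222.4 kJ/kg
vaporisation at 82.3 °C: 664 kJ/kg
vapour 82.3→184 °C: 150.52 kJ/kg
Δh = 222.4 + 664 + 150.52 = 1036.9 kJ/kg
Q = ṁ·Δh = 8.340 kg/min × 1036.9 kJ/kg = 8647.9 kJ/min
|Q| = 144.13 kW = 518870 kJ/h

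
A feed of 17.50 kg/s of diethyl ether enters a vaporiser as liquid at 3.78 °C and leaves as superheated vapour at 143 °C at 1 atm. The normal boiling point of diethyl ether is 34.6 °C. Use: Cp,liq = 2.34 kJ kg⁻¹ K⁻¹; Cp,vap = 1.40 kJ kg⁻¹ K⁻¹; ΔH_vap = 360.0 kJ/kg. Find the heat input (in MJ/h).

Q = 36800 MJ/h

liquid 3.78→34.6 °C: 72.119 kJ/kg
vaporisation at 34.6 °C: 360 kJ/kg
vapour 34.6→143 °C: 151.76 kJ/kg
Δh = 72.119 + 360 + 151.76 = 583.88 kJ/kg
Q = ṁ·Δh = 17.50 kg/s × 583.88 kJ/kg = 10218 kJ/s
|Q| = 10218 kW = 36784 MJ/h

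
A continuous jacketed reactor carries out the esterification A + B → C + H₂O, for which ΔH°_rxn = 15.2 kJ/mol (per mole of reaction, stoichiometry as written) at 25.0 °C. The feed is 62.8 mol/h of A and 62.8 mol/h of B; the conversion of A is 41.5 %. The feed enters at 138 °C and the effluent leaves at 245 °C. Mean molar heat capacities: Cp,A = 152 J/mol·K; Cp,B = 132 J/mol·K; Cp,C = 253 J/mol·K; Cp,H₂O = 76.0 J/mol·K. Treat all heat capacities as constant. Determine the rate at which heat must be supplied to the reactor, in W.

Q_in = 712 W

Extent of reaction ξ = 0.415 × 62.8 = 26.062 mol/h
Reaction term: ξ·ΔH°_rxn = 26.062 × 15.2 = 396.14 kJ/h
Sensible, feed 138→25 °C: -2015.4 kJ/h
Outlet flows (mol/h): A 36.738, B 36.738, C 26.062, H₂O 26.062
Sensible, products 25→245 °C: 4181.8 kJ/h
Q = ΔH = 2562.5 kJ/h = 0.71181 kW
Heat supplied = 711.81 W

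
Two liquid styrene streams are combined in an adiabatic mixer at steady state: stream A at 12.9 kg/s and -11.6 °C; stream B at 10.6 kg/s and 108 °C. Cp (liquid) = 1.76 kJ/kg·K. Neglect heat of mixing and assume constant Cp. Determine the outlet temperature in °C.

Adiabatic, steady state ⇒ Σ ṁᵢCp,ᵢ(T_out − Tᵢ) = 0
T_out = Σ ṁᵢCp,ᵢTᵢ / Σ ṁᵢCp,ᵢ
      = 1751.5 / 41.36 = 42.347 °C

T_out = 42.3 °C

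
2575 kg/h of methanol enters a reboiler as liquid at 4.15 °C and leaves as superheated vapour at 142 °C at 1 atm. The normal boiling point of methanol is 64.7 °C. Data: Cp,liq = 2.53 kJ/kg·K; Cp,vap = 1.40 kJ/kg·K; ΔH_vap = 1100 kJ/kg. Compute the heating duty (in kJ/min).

Q = 58400 kJ/min

liquid 4.15→64.7 °C: 153.19 kJ/kg
vaporisation at 64.7 °C: 1100 kJ/kg
vapour 64.7→142 °C: 108.22 kJ/kg
Δh = 153.19 + 1100 + 108.22 = 1361.4 kJ/kg
Q = ṁ·Δh = 2575 kg/h × 1361.4 kJ/kg = 3.5056e+06 kJ/h
|Q| = 973.79 kW = 58427 kJ/min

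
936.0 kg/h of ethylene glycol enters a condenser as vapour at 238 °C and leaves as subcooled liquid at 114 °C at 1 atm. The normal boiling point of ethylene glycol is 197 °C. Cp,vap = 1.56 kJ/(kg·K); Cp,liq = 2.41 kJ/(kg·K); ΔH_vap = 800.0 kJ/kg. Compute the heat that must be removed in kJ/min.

vapour 238→197 °C: -63.96 kJ/kg
condensation at 197 °C: -800 kJ/kg
liquid 197→114 °C: -200.03 kJ/kg
Δh = -63.96 + -800 + -200.03 = -1064 kJ/kg
Q = ṁ·Δh = 936.0 kg/h × -1064 kJ/kg = -995890 kJ/h
|Q| = 276.64 kW = 16598 kJ/min

Q_c = 16600 kJ/min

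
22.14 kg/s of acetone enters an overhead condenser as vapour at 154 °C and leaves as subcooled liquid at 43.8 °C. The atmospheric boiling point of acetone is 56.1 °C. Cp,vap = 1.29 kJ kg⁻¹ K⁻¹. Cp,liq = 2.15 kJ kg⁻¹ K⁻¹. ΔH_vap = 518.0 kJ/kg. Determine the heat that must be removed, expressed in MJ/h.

Q_c = 53500 MJ/h

vapour 154→56.1 °C: -126.29 kJ/kg
condensation at 56.1 °C: -518 kJ/kg
liquid 56.1→43.8 °C: -26.445 kJ/kg
Δh = -126.29 + -518 + -26.445 = -670.74 kJ/kg
Q = ṁ·Δh = 22.14 kg/s × -670.74 kJ/kg = -14850 kJ/s
|Q| = 14850 kW = 53460 MJ/h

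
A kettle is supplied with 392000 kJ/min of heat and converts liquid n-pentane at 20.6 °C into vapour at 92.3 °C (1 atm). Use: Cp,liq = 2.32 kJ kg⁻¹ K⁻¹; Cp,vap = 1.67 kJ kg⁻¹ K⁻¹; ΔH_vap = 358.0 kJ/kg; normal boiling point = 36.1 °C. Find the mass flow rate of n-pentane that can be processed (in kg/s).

Δh = 2.32×(36.1−20.6) + 358.0 + 1.67×(92.3−36.1) = 487.81 kJ/kg
Q = 392000 kJ/min = 6533.3 kJ/s = 6533.3 kJ/s
ṁ = Q/Δh = 6533.3 / 487.81 = 13.393 kg/s

ṁ = 13.4 kg/s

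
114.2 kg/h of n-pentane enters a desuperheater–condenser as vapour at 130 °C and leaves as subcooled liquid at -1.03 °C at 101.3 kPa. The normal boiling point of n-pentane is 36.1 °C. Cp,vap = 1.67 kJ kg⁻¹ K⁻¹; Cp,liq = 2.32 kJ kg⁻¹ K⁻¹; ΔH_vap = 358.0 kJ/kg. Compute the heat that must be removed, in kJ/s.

Q_c = 19.1 kJ/s

vapour 130→36.1 °C: -156.81 kJ/kg
condensation at 36.1 °C: -358 kJ/kg
liquid 36.1→-1.03 °C: -86.142 kJ/kg
Δh = -156.81 + -358 + -86.142 = -600.95 kJ/kg
Q = ṁ·Δh = 114.2 kg/h × -600.95 kJ/kg = -68629 kJ/h
|Q| = 19.064 kW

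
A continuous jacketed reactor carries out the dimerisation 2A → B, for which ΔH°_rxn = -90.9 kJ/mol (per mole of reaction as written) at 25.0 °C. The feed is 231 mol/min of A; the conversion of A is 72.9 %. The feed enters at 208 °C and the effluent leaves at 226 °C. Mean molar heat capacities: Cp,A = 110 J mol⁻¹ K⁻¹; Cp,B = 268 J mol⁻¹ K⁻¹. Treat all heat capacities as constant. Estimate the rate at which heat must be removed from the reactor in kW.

Extent of reaction ξ = 0.729 × 231 / 2 = 84.2 mol/min
Reaction term: ξ·ΔH°_rxn = 84.2 × -90.9 = -7653.7 kJ/min
Sensible, feed 208→25 °C: -4650 kJ/min
Outlet flows (mol/min): A 62.601, B 84.2
Sensible, products 25→226 °C: 5919.8 kJ/min
Q = ΔH = -6384 kJ/min = -106.4 kW
Heat removed = 106.4 kW

Q_out = 106 kW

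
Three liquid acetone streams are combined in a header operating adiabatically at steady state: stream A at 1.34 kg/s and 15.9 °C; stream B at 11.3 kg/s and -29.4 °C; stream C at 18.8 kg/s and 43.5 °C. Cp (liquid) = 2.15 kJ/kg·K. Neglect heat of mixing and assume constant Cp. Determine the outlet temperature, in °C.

T_out = 16.1 °C

Energy balance with Q = 0: Σ ṁᵢCp,ᵢ(T_out − Tᵢ) = 0
T_out = Σ ṁᵢCp,ᵢTᵢ / Σ ṁᵢCp,ᵢ
      = 1089.8 / 67.596 = 16.122 °C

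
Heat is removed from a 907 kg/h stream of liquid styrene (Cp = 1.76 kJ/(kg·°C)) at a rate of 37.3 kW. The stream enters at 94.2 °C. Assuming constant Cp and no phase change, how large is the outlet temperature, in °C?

Q = 37.3 kW = 134280 kJ/h
ΔT = Q/(ṁ·Cp) = 134280/(907×1.76) = 84.118 K
T_out = 94.2 − 84.118 = 10.082 °C

T_out = 10.1 °C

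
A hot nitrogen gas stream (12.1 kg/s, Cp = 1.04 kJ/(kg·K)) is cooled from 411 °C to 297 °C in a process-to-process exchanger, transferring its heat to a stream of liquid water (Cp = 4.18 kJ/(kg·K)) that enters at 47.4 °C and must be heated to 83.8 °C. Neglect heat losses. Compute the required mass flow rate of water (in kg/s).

ṁ_c = 9.43 kg/s

Heat released by hot stream: Q = 12.1 × 1.04 × (411 − 297) = 1434.6 kJ/s
Energy balance on cold side (adiabatic exchanger): Q = ṁ_c·Cp_c·(T_c,out − T_c,in)
ṁ_c = 1434.6 / [4.18 × (83.8 − 47.4)] = 9.4286 kg/s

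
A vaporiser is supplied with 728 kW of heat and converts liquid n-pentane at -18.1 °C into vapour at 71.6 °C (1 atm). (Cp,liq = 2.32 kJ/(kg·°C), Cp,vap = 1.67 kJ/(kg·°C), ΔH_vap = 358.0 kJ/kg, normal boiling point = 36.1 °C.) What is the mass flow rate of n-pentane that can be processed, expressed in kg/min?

Δh = 2.32×(36.1−-18.1) + 358.0 + 1.67×(71.6−36.1) = 543.03 kJ/kg
Q = 728 kW = 728 kJ/s = 43680 kJ/min
ṁ = Q/Δh = 43680 / 543.03 = 80.438 kg/min

ṁ = 80.4 kg/min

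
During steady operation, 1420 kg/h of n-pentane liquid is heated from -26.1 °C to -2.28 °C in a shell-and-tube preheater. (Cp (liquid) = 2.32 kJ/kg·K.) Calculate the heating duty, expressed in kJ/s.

Q = ṁ·Cp·ΔT = 1420 × 2.32 × (-2.28 − -26.1) = 78473 kJ/h
Converting: 78473 / 3600 s = 21.798 kW

Q = 21.8 kJ/s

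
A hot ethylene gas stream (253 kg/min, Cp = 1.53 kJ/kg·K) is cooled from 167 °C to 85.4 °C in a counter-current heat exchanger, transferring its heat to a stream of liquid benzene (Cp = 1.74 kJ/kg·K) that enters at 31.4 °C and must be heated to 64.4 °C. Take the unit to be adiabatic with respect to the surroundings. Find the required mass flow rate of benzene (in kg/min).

Heat released by hot stream: Q = 253 × 1.53 × (167 − 85.4) = 31587 kJ/min
Energy balance on cold side (adiabatic exchanger): Q = ṁ_c·Cp_c·(T_c,out − T_c,in)
ṁ_c = 31587 / [1.74 × (64.4 − 31.4)] = 550.1 kg/min

ṁ_c = 550 kg/min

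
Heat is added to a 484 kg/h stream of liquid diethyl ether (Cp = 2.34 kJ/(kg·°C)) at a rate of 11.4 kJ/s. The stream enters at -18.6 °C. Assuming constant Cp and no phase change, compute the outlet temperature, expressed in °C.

Q = 11.4 kJ/s = 41040 kJ/h
ΔT = Q/(ṁ·Cp) = 41040/(484×2.34) = 36.236 K
T_out = -18.6 + 36.236 = 17.636 °C

T_out = 17.6 °C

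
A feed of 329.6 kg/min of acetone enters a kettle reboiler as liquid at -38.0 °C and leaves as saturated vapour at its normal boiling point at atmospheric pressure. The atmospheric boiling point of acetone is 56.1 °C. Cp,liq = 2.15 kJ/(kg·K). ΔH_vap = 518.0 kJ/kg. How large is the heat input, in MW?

Q = 3.96 MW

liquid -38.0→56.1 °C: 202.31 kJ/kg
vaporisation at 56.1 °C: 518 kJ/kg
Δh = 202.31 + 518 = 720.31 kJ/kg
Q = ṁ·Δh = 329.6 kg/min × 720.31 kJ/kg = 237420 kJ/min
|Q| = 3956.9 kW = 3.9569 MW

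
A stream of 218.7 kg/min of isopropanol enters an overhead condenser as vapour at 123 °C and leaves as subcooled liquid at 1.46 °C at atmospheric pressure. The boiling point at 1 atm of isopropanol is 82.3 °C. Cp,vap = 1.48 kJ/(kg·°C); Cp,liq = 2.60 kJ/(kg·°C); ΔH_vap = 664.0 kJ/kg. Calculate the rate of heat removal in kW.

vapour 123→82.3 °C: -60.236 kJ/kg
condensation at 82.3 °C: -664 kJ/kg
liquid 82.3→1.46 °C: -210.18 kJ/kg
Δh = -60.236 + -664 + -210.18 = -934.42 kJ/kg
Q = ṁ·Δh = 218.7 kg/min × -934.42 kJ/kg = -204360 kJ/min
|Q| = 3406 kW

Q_c = 3410 kW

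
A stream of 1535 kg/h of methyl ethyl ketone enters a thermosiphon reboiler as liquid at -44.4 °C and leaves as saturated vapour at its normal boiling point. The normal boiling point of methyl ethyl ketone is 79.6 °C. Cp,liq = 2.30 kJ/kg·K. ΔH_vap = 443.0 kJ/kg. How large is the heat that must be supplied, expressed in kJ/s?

liquid -44.4→79.6 °C: 285.2 kJ/kg
vaporisation at 79.6 °C: 443 kJ/kg
Δh = 285.2 + 443 = 728.2 kJ/kg
Q = ṁ·Δh = 1535 kg/h × 728.2 kJ/kg = 1.1178e+06 kJ/h
|Q| = 310.5 kW

Q = 310 kJ/s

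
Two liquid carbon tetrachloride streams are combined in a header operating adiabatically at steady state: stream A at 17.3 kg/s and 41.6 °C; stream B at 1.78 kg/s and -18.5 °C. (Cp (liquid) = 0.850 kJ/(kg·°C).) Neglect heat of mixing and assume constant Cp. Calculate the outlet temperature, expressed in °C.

Adiabatic, steady state ⇒ Σ ṁᵢCp,ᵢ(T_out − Tᵢ) = 0
Σ ṁᵢCp,ᵢTᵢ = 17.3×0.850×41.6 + 1.78×0.850×-18.5 = 583.74
Σ ṁᵢCp,ᵢ = 17.3×0.850 + 1.78×0.850 = 16.218
T_out = 583.74 / 16.218 = 35.993 °C

T_out = 36.0 °C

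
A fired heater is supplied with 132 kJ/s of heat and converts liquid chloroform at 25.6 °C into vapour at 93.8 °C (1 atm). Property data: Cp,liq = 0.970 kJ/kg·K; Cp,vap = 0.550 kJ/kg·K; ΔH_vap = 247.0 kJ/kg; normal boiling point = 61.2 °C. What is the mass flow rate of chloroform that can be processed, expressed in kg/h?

ṁ = 1590 kg/h

Δh = 0.970×(61.2−25.6) + 247.0 + 0.550×(93.8−61.2) = 299.46 kJ/kg
Q = 132 kJ/s = 132 kJ/s = 475200 kJ/h
ṁ = Q/Δh = 475200 / 299.46 = 1586.8 kg/h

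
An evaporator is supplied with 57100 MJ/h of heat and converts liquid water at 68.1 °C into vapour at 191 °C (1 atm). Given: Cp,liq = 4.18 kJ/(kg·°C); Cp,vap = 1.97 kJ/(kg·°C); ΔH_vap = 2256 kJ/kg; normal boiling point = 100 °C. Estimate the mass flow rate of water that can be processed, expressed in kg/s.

ṁ = 6.17 kg/s

Δh = 4.18×(100−68.1) + 2256 + 1.97×(191−100) = 2568.6 kJ/kg
Q = 57100 MJ/h = 15861 kJ/s = 15861 kJ/s
ṁ = Q/Δh = 15861 / 2568.6 = 6.175 kg/s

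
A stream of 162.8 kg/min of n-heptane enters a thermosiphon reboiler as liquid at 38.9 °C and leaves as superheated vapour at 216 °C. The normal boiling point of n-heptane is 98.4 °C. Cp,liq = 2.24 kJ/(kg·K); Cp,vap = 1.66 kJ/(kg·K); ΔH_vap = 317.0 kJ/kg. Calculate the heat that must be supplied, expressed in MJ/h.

liquid 38.9→98.4 °C: 133.28 kJ/kg
vaporisation at 98.4 °C: 317 kJ/kg
vapour 98.4→216 °C: 195.22 kJ/kg
Δh = 133.28 + 317 + 195.22 = 645.5 kJ/kg
Q = ṁ·Δh = 162.8 kg/min × 645.5 kJ/kg = 105090 kJ/min
|Q| = 1751.4 kW = 6305.2 MJ/h

Q = 6310 MJ/h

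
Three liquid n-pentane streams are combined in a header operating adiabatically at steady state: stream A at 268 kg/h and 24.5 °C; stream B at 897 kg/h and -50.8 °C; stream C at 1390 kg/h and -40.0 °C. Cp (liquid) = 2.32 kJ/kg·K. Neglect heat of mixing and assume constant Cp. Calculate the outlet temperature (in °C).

Energy balance with Q = 0: Σ ṁᵢCp,ᵢ(T_out − Tᵢ) = 0
Σ ṁᵢCp,ᵢTᵢ = 268×2.32×24.5 + 897×2.32×-50.8 + 1390×2.32×-40.0 = -219480
Σ ṁᵢCp,ᵢ = 268×2.32 + 897×2.32 + 1390×2.32 = 5927.6
T_out = -219480 / 5927.6 = -37.026 °C

T_out = -37.0 °C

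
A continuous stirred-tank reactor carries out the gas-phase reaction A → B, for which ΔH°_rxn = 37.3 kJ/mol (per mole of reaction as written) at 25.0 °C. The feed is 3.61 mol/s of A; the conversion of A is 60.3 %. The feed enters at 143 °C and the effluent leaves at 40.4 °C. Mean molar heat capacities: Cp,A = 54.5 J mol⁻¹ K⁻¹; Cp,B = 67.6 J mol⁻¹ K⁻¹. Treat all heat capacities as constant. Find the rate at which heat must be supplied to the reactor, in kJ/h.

Q_in = 221000 kJ/h

Extent of reaction ξ = 0.603 × 3.61 = 2.1768 mol/s
Reaction term: ξ·ΔH°_rxn = 2.1768 × 37.3 = 81.196 kJ/s
Sensible, feed 143→25 °C: -23.216 kJ/s
Outlet flows (mol/s): A 1.4332, B 2.1768
Sensible, products 25→40.4 °C: 3.469 kJ/s
Q = ΔH = 61.449 kJ/s = 61.449 kW
Heat supplied = 221220 kJ/h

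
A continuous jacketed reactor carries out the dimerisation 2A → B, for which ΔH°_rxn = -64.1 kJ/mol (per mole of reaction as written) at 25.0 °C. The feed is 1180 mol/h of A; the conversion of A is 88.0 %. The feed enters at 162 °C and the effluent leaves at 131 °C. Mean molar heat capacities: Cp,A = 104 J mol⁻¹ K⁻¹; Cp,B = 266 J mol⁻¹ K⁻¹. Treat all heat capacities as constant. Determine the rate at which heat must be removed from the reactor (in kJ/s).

Q_out = 9.41 kJ/s

Extent of reaction ξ = 0.880 × 1180 / 2 = 519.2 mol/h
Reaction term: ξ·ΔH°_rxn = 519.2 × -64.1 = -33281 kJ/h
Sensible, feed 162→25 °C: -16813 kJ/h
Outlet flows (mol/h): A 141.6, B 519.2
Sensible, products 25→131 °C: 16200 kJ/h
Q = ΔH = -33893 kJ/h = -9.4147 kW
Heat removed = 9.4147 kJ/s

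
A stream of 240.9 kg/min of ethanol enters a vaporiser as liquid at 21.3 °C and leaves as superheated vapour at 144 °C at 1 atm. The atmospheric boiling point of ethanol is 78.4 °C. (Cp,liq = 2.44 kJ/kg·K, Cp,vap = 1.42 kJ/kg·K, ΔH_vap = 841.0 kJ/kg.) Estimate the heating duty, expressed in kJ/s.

liquid 21.3→78.4 °C: 139.32 kJ/kg
vaporisation at 78.4 °C: 841 kJ/kg
vapour 78.4→144 °C: 93.152 kJ/kg
Δh = 139.32 + 841 + 93.152 = 1073.5 kJ/kg
Q = ṁ·Δh = 240.9 kg/min × 1073.5 kJ/kg = 258600 kJ/min
|Q| = 4310 kW

Q = 4310 kJ/s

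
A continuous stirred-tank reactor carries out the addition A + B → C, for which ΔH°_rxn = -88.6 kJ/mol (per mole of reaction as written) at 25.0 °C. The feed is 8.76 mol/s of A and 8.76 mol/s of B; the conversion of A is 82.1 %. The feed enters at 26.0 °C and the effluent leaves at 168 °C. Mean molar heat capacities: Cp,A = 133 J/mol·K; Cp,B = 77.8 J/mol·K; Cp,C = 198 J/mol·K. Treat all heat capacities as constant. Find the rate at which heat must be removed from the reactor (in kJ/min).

Q_out = 23300 kJ/min

Extent of reaction ξ = 0.821 × 8.76 = 7.192 mol/s
Reaction term: ξ·ΔH°_rxn = 7.192 × -88.6 = -637.21 kJ/s
Sensible, feed 26.0→25 °C: -1.8466 kJ/s
Outlet flows (mol/s): A 1.568, B 1.568, C 7.192
Sensible, products 25→168 °C: 250.9 kJ/s
Q = ΔH = -388.15 kJ/s = -388.15 kW
Heat removed = 23289 kJ/min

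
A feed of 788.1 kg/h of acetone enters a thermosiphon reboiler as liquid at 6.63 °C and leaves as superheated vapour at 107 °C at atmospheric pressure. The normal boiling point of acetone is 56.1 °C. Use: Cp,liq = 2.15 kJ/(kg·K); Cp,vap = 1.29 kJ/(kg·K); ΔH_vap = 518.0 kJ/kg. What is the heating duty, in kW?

Q = 151 kW

liquid 6.63→56.1 °C: 106.36 kJ/kg
vaporisation at 56.1 °C: 518 kJ/kg
vapour 56.1→107 °C: 65.661 kJ/kg
Δh = 106.36 + 518 + 65.661 = 690.02 kJ/kg
Q = ṁ·Δh = 788.1 kg/h × 690.02 kJ/kg = 543810 kJ/h
|Q| = 151.06 kW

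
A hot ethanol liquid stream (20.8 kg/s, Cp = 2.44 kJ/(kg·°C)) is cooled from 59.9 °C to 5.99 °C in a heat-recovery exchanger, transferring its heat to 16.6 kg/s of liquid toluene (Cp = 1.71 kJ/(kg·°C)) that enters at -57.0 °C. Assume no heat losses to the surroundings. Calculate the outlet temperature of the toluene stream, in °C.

Heat released by hot stream: Q = 20.8 × 2.44 × (59.9 − 5.99) = 2736 kJ/s
Energy balance on cold side (adiabatic exchanger): Q = ṁ_c·Cp_c·(T_c,out − T_c,in)
T_c,out = -57.0 + 2736/(16.6 × 1.71) = 39.387 °C

T_c,out = 39.4 °C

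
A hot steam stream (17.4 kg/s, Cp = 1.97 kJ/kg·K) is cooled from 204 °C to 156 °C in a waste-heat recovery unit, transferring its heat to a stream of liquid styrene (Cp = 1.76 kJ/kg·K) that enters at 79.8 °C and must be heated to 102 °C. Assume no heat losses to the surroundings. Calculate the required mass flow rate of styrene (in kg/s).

Heat released by hot stream: Q = 17.4 × 1.97 × (204 − 156) = 1645.3 kJ/s
Energy balance on cold side (adiabatic exchanger): Q = ṁ_c·Cp_c·(T_c,out − T_c,in)
ṁ_c = 1645.3 / [1.76 × (102 − 79.8)] = 42.111 kg/s

ṁ_c = 42.1 kg/s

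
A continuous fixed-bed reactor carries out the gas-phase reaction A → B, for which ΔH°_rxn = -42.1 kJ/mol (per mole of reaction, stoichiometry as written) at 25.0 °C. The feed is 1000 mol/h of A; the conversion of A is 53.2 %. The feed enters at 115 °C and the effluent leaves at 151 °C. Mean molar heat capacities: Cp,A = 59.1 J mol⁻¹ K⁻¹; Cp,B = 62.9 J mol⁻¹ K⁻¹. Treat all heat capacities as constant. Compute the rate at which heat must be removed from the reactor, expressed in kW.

Q_out = 5.56 kW

Extent of reaction ξ = 0.532 × 1000 = 532 mol/h
Reaction term: ξ·ΔH°_rxn = 532 × -42.1 = -22397 kJ/h
Sensible, feed 115→25 °C: -5319 kJ/h
Outlet flows (mol/h): A 468, B 532
Sensible, products 25→151 °C: 7701.3 kJ/h
Q = ΔH = -20015 kJ/h = -5.5597 kW
Heat removed = 5.5597 kW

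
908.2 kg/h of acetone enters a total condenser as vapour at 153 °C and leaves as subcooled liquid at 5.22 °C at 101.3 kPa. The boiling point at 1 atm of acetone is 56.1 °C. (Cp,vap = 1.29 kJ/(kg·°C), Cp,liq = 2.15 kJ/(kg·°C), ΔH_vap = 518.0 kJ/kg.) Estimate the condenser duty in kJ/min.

Q_c = 11400 kJ/min

vapour 153→56.1 °C: -125 kJ/kg
condensation at 56.1 °C: -518 kJ/kg
liquid 56.1→5.22 °C: -109.39 kJ/kg
Δh = -125 + -518 + -109.39 = -752.39 kJ/kg
Q = ṁ·Δh = 908.2 kg/h × -752.39 kJ/kg = -683320 kJ/h
|Q| = 189.81 kW = 11389 kJ/min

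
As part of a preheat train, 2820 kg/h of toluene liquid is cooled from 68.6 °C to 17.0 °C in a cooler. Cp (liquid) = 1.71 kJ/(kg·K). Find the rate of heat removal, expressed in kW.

Q_c = 69.1 kW

Q = ṁ·Cp·ΔT = 2820 × 1.71 × (17.0 − 68.6) = -248830 kJ/h
Converting: 248830 / 3600 s = 69.118 kW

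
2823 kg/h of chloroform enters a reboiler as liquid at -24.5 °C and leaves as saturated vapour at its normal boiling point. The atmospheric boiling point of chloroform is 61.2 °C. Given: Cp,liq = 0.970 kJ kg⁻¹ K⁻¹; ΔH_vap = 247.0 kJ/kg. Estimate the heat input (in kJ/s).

Q = 259 kJ/s

liquid -24.5→61.2 °C: 83.129 kJ/kg
vaporisation at 61.2 °C: 247 kJ/kg
Δh = 83.129 + 247 = 330.13 kJ/kg
Q = ṁ·Δh = 2823 kg/h × 330.13 kJ/kg = 931950 kJ/h
|Q| = 258.88 kW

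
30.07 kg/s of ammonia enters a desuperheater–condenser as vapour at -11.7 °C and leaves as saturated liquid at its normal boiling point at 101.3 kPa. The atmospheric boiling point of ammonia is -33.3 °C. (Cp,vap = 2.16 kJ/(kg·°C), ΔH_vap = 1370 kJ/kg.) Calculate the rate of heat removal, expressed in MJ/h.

Q_c = 153000 MJ/h

vapour -11.7→-33.3 °C: -46.656 kJ/kg
condensation at -33.3 °C: -1370 kJ/kg
Δh = -46.656 + -1370 = -1416.7 kJ/kg
Q = ṁ·Δh = 30.07 kg/s × -1416.7 kJ/kg = -42599 kJ/s
|Q| = 42599 kW = 153360 MJ/h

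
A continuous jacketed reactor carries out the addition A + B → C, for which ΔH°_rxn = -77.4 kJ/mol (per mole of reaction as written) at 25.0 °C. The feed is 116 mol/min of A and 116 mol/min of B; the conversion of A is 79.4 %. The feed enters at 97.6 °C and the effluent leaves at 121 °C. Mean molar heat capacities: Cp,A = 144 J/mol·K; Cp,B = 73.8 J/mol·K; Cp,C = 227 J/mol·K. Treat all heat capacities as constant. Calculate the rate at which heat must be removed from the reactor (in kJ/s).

Extent of reaction ξ = 0.794 × 116 = 92.104 mol/min
Reaction term: ξ·ΔH°_rxn = 92.104 × -77.4 = -7128.8 kJ/min
Sensible, feed 97.6→25 °C: -1834.2 kJ/min
Outlet flows (mol/min): A 23.896, B 23.896, C 92.104
Sensible, products 25→121 °C: 2506.8 kJ/min
Q = ΔH = -6456.3 kJ/min = -107.61 kW
Heat removed = 107.61 kJ/s

Q_out = 108 kJ/s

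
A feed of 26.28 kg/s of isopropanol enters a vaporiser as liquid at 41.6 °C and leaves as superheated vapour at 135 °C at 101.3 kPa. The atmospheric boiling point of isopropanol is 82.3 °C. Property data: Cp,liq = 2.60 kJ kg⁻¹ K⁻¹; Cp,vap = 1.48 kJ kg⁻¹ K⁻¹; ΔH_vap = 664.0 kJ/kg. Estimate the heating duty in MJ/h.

Q = 80200 MJ/h

liquid 41.6→82.3 °C: 105.82 kJ/kg
vaporisation at 82.3 °C: 664 kJ/kg
vapour 82.3→135 °C: 77.996 kJ/kg
Δh = 105.82 + 664 + 77.996 = 847.82 kJ/kg
Q = ṁ·Δh = 26.28 kg/s × 847.82 kJ/kg = 22281 kJ/s
|Q| = 22281 kW = 80210 MJ/h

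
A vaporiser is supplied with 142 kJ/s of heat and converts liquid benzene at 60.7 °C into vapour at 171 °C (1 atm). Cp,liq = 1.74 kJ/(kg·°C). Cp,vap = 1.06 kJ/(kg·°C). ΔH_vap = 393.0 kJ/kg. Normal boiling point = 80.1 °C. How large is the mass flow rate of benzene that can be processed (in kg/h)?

Δh = 1.74×(80.1−60.7) + 393.0 + 1.06×(171−80.1) = 523.11 kJ/kg
Q = 142 kJ/s = 142 kJ/s = 511200 kJ/h
ṁ = Q/Δh = 511200 / 523.11 = 977.23 kg/h

ṁ = 977 kg/h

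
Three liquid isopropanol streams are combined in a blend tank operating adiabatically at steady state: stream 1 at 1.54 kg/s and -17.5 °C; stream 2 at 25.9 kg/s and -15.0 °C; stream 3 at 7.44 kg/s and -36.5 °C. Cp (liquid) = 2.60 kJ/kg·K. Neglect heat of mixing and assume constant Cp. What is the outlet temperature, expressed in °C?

No heat crosses the boundary, so H_out = H_in.
Σ ṁᵢCp,ᵢTᵢ = 1.54×2.60×-17.5 + 25.9×2.60×-15.0 + 7.44×2.60×-36.5 = -1786.2
Σ ṁᵢCp,ᵢ = 1.54×2.60 + 25.9×2.60 + 7.44×2.60 = 90.688
T_out = -1786.2 / 90.688 = -19.696 °C

T_out = -19.7 °C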